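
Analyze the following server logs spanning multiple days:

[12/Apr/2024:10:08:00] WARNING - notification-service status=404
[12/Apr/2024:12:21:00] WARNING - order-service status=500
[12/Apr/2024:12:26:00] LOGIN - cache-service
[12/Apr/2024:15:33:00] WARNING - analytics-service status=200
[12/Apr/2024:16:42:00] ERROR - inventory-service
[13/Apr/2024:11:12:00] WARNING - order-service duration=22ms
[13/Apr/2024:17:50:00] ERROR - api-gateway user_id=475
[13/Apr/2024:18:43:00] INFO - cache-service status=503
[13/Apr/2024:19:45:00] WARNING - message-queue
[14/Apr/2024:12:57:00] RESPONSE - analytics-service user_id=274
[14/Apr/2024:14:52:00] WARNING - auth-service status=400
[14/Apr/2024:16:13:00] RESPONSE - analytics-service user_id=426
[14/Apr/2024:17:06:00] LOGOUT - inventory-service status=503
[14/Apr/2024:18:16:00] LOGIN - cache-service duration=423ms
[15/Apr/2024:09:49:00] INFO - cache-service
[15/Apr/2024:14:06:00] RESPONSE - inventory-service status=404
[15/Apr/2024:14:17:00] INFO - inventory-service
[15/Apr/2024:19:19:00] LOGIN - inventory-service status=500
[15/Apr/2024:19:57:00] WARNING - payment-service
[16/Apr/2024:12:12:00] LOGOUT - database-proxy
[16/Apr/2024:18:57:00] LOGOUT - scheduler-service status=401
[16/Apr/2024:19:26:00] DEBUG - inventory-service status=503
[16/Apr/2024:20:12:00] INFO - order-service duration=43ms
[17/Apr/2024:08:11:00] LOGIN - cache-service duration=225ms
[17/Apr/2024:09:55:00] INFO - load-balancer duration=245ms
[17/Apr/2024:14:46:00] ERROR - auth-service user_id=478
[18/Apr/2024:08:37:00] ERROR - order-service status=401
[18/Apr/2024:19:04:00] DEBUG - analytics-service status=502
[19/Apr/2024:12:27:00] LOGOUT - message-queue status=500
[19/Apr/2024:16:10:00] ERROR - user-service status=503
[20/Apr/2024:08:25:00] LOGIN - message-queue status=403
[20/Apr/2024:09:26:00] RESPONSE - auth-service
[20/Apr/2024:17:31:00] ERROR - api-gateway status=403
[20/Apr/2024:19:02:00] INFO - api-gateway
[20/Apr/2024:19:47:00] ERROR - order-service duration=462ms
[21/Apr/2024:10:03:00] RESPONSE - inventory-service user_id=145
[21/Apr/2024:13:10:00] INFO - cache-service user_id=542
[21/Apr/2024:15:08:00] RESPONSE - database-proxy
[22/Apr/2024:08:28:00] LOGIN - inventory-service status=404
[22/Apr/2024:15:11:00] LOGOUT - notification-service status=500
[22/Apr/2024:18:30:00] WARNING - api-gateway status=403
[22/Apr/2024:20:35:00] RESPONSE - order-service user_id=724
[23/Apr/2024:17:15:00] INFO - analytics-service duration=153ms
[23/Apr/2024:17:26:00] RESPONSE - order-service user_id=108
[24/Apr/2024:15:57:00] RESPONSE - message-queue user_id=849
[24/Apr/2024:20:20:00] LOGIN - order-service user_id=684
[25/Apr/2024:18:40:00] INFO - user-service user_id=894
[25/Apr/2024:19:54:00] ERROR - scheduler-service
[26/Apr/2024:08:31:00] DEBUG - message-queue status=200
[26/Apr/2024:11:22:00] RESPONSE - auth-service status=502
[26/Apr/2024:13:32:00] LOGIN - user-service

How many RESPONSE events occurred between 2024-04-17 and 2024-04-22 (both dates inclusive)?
4

To filter by date range:

1. Date range: 2024-04-17 through 2024-04-22, both dates inclusive
2. Filter for RESPONSE events whose date falls in this range
3. Count matching events: 4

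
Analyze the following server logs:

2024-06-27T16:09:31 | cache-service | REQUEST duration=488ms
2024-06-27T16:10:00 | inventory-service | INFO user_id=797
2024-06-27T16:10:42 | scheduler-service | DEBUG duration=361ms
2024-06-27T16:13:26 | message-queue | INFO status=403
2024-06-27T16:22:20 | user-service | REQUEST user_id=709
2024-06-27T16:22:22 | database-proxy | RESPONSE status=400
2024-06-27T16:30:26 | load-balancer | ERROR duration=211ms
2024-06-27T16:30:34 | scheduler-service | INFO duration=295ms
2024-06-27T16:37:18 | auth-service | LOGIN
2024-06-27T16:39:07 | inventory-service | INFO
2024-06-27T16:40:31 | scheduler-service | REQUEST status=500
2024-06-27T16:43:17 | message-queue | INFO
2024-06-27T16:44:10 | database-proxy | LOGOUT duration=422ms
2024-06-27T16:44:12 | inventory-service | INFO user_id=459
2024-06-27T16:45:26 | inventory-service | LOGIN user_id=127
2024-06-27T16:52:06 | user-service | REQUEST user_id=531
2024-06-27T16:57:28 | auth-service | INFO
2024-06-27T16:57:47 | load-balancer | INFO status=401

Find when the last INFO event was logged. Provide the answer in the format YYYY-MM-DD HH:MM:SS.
2024-06-27 16:57:47

To find the last event:

1. Filter for all INFO events
2. Sort by timestamp
3. Select the last one
4. Timestamp: 2024-06-27 16:57:47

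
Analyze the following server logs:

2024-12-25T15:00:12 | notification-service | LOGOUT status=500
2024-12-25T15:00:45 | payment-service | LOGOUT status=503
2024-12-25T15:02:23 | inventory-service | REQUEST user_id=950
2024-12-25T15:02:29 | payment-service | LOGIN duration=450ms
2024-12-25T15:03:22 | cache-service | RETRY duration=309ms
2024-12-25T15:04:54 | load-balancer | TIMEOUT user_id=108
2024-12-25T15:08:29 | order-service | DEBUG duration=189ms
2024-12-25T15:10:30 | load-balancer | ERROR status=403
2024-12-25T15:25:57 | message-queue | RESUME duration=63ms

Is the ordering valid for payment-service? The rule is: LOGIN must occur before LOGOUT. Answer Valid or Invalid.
Invalid

To validate ordering:

1. Required order: LOGIN → LOGOUT
2. Rule: LOGIN must occur before LOGOUT
3. Check actual order of events for payment-service
4. Result: Invalid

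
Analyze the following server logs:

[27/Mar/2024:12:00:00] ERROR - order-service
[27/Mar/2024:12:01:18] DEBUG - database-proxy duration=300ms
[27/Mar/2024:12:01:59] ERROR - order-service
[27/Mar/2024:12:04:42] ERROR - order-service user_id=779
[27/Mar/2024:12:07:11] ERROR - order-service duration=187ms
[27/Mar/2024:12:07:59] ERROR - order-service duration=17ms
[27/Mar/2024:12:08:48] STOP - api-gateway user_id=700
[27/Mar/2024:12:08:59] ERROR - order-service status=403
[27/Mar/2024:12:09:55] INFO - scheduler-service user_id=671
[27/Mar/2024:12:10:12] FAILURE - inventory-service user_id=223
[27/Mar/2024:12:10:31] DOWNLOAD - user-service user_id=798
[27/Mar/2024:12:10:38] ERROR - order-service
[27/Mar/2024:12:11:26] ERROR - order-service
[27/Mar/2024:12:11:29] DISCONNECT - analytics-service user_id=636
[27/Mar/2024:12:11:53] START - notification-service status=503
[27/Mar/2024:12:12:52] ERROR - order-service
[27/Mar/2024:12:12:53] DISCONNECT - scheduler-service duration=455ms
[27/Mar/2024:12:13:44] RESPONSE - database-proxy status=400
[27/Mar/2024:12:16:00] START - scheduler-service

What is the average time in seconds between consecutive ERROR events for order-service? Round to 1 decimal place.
96.5

To calculate average interval:

1. Find all ERROR events for order-service in order
2. Calculate time gaps between consecutive events
3. Compute mean of gaps: 772 / 8 = 96.5 seconds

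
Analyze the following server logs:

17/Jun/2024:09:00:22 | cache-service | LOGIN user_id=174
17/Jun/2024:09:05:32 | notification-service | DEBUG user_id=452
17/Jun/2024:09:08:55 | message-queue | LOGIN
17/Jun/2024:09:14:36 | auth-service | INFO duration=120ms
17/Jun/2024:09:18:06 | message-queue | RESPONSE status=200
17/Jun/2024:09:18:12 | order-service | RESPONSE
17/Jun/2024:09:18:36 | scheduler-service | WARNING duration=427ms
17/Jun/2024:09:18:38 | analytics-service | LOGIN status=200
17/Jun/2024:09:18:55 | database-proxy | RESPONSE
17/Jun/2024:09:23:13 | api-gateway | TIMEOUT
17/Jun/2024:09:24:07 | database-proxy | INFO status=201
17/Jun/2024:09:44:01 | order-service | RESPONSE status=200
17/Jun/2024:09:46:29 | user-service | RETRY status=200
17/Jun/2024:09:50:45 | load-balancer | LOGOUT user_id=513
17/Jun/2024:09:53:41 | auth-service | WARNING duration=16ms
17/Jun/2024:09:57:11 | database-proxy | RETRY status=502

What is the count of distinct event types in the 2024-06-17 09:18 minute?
3

To count unique event types:

1. Filter events in the minute starting at 2024-06-17 09:18
2. Extract event types from matching entries
3. Count unique types: 3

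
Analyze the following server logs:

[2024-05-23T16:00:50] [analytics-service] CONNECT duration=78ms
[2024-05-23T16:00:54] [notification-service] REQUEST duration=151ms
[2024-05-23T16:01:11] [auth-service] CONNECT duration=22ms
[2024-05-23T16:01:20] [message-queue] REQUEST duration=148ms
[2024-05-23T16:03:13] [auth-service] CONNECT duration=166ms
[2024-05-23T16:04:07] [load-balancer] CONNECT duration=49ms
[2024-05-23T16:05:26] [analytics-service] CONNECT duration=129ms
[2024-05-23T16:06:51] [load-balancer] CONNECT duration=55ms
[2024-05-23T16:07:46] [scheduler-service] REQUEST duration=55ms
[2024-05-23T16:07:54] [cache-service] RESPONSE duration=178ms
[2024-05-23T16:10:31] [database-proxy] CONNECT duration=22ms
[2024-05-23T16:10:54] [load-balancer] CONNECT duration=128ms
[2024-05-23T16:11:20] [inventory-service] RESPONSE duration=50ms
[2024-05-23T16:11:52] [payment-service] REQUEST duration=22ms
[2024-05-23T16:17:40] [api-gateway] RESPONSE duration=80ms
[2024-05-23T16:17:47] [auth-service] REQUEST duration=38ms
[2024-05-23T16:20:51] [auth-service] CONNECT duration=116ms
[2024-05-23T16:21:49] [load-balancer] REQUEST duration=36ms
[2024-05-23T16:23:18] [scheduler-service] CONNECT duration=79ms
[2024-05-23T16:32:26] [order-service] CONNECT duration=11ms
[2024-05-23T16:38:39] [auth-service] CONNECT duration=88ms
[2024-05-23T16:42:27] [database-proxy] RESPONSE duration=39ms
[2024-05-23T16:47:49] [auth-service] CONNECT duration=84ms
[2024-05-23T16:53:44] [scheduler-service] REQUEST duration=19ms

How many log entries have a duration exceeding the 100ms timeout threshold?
7

To count timeouts:

1. Threshold: 100ms
2. Extract duration from each log entry
3. Count entries where duration > 100
4. Timeout count: 7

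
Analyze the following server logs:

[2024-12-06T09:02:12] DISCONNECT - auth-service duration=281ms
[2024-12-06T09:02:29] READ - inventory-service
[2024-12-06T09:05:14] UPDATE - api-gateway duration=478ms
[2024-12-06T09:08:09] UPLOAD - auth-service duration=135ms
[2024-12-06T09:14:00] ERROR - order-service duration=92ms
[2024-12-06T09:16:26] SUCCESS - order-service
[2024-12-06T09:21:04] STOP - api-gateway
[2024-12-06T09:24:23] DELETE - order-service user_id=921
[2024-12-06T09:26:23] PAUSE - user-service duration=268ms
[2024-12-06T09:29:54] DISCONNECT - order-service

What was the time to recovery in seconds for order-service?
146

To calculate recovery time:

1. Find ERROR event for order-service: 2024-12-06T09:14:00
2. Find next SUCCESS event for order-service: 2024-12-06T09:16:26
3. Recovery time: 2024-12-06T09:16:26 - 2024-12-06T09:14:00 = 146 seconds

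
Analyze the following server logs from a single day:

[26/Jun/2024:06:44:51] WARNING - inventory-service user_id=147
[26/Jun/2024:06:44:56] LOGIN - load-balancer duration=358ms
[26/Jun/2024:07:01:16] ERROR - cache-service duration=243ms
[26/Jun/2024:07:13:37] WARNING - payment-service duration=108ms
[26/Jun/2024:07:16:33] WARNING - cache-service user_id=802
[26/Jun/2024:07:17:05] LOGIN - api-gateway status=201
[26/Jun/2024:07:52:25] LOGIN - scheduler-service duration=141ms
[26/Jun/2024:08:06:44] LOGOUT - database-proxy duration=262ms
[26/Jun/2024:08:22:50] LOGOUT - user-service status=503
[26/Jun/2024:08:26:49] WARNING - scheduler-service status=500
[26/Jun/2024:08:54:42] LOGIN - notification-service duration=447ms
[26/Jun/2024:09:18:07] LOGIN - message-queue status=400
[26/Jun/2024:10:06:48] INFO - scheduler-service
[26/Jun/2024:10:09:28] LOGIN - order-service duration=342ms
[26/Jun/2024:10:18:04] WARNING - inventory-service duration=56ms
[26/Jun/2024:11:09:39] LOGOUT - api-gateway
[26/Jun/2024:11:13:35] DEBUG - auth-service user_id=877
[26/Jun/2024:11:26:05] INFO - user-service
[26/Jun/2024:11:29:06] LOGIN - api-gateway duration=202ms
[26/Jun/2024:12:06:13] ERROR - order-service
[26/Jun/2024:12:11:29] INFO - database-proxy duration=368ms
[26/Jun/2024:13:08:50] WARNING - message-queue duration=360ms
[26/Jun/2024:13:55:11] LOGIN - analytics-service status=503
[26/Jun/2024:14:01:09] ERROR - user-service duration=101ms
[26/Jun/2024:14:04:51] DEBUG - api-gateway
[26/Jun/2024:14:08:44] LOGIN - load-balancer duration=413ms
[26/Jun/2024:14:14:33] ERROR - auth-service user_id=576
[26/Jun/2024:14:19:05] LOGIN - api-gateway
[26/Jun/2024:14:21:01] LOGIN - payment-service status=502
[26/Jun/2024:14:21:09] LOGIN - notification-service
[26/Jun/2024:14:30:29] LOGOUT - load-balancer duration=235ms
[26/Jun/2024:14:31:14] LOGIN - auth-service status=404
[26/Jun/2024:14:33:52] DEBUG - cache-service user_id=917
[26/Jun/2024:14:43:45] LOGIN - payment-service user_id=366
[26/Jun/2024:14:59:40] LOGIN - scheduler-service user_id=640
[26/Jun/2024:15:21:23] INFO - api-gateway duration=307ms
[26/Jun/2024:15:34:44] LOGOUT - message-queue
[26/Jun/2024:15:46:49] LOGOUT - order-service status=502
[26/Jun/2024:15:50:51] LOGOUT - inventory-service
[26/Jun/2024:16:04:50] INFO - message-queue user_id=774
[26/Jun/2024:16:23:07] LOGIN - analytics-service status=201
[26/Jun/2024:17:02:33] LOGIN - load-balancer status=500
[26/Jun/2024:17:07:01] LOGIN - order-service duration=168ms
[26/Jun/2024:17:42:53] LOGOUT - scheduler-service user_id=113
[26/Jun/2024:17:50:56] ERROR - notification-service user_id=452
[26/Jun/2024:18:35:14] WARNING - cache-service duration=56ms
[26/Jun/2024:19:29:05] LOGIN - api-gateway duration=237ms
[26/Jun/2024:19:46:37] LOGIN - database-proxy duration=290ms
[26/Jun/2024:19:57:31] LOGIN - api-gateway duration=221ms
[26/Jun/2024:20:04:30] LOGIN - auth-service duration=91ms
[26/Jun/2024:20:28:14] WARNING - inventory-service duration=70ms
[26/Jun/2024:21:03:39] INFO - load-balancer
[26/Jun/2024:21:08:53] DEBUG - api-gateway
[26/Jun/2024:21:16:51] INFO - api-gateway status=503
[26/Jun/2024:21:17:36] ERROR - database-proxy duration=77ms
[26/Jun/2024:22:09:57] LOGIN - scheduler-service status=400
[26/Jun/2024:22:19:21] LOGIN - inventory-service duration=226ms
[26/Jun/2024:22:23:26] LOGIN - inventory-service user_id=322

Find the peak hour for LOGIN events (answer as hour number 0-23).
14

To find the peak hour:

1. Group all LOGIN events by hour
2. Count events in each hour
3. Find hour with maximum count
4. Peak hour: 14 (with 7 events)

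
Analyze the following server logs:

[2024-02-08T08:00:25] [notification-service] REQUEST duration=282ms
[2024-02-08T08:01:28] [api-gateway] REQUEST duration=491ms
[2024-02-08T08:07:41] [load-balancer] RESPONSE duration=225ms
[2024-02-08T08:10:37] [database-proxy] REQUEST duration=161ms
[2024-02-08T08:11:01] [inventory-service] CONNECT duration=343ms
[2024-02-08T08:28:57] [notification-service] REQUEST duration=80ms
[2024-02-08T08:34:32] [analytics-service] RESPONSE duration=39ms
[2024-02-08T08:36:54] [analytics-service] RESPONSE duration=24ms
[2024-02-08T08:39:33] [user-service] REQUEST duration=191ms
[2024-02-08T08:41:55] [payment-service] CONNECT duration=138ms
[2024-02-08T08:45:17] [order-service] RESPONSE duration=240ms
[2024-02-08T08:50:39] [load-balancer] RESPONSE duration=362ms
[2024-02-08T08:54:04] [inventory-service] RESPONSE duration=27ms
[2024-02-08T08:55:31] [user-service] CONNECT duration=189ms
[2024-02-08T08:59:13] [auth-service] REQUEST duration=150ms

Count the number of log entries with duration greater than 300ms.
3

To count timeouts:

1. Threshold: 300ms
2. Extract duration from each log entry
3. Count entries where duration > 300
4. Timeout count: 3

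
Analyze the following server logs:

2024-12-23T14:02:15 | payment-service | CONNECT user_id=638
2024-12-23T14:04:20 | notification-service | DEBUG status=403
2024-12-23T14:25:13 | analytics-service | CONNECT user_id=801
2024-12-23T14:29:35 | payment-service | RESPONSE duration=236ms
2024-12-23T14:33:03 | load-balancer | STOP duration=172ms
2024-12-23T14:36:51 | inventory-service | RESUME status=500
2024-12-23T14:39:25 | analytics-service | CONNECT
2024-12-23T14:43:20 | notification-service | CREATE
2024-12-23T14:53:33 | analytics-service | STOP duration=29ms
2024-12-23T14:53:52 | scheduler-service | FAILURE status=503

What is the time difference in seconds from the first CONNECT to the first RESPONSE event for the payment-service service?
1640

To find the time between events:

1. Locate the first CONNECT event for payment-service: 2024-12-23T14:02:15
2. Locate the first RESPONSE event for payment-service: 2024-12-23T14:29:35
3. Calculate the difference: 2024-12-23T14:29:35 - 2024-12-23T14:02:15 = 1640 seconds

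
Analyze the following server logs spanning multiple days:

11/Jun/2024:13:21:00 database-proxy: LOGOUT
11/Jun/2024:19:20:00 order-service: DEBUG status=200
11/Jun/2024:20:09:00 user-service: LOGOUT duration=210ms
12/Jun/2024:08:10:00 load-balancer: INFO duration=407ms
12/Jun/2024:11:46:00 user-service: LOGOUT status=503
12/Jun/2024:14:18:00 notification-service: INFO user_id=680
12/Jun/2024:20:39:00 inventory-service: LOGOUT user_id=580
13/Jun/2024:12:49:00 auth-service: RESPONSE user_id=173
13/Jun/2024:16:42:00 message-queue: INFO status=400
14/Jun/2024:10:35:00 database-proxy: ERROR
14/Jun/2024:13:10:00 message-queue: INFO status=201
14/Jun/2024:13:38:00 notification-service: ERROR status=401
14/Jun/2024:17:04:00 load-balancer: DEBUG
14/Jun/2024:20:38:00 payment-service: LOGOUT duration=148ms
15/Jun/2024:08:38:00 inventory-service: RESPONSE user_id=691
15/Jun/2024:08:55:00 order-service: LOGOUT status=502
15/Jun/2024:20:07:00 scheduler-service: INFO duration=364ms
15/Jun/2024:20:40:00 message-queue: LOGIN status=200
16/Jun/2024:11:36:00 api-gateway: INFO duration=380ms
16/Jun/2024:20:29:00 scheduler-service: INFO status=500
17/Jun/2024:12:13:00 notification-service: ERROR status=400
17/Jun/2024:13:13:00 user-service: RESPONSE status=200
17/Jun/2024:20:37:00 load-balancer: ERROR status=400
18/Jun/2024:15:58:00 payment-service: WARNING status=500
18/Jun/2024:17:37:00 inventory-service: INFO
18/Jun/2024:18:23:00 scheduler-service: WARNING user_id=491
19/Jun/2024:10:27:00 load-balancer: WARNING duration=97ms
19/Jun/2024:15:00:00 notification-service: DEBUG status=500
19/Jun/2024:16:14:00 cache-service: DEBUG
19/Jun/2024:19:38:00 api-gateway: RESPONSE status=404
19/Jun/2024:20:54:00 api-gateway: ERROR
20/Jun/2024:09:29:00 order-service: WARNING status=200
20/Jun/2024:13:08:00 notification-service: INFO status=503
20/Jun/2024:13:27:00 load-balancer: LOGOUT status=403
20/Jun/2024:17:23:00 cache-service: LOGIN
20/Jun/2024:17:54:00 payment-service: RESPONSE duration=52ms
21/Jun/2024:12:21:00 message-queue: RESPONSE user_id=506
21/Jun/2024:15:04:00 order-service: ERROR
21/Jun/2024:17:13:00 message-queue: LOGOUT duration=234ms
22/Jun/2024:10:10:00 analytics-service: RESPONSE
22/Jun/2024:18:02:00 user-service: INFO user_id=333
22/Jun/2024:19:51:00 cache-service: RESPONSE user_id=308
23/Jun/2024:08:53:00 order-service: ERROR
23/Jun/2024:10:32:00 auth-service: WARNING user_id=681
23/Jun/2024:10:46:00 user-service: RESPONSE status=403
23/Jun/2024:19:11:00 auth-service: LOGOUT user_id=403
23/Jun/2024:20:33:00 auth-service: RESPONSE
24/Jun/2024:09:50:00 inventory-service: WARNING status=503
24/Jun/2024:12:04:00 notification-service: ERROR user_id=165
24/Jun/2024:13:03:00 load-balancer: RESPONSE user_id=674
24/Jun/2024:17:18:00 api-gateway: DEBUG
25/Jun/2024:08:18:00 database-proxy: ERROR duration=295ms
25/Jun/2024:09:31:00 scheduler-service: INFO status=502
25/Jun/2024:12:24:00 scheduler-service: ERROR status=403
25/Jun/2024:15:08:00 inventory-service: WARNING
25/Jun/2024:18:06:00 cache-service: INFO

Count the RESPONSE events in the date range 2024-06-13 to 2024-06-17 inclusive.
3

To filter by date range:

1. Date range: 2024-06-13 through 2024-06-17, both dates inclusive
2. Filter for RESPONSE events whose date falls in this range
3. Count matching events: 3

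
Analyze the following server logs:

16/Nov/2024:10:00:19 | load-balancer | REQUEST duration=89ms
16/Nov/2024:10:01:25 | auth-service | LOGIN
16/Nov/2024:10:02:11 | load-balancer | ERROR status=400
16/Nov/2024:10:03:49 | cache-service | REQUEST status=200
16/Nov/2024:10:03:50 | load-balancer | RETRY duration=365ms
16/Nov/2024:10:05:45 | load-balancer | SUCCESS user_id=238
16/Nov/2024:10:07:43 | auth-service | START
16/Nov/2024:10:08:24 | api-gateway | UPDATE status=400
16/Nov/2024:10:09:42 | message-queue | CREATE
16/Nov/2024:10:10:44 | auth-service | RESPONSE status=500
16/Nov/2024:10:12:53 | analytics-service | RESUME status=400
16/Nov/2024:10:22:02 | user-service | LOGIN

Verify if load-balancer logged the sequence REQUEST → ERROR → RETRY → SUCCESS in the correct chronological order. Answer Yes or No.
Yes

To verify sequence order:

1. Find all events in sequence REQUEST → ERROR → RETRY → SUCCESS for load-balancer
2. Extract their timestamps
3. Check if timestamps are in ascending order
4. Result: Yes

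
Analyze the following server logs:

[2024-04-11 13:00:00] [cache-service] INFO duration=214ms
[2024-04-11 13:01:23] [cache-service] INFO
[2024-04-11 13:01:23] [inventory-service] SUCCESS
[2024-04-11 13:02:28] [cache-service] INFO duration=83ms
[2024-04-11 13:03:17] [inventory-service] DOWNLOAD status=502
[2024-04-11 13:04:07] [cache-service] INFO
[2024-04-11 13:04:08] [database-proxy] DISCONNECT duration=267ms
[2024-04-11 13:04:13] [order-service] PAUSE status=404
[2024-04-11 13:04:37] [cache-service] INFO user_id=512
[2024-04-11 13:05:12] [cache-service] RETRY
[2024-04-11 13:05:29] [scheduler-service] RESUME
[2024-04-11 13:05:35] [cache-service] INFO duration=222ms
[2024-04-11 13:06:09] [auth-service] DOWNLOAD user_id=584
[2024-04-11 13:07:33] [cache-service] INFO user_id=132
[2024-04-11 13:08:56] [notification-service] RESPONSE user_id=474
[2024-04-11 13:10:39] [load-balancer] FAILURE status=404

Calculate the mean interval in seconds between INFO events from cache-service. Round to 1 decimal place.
75.5

To calculate average interval:

1. Find all INFO events for cache-service in order
2. Calculate time gaps between consecutive events
3. Compute mean of gaps: 453 / 6 = 75.5 seconds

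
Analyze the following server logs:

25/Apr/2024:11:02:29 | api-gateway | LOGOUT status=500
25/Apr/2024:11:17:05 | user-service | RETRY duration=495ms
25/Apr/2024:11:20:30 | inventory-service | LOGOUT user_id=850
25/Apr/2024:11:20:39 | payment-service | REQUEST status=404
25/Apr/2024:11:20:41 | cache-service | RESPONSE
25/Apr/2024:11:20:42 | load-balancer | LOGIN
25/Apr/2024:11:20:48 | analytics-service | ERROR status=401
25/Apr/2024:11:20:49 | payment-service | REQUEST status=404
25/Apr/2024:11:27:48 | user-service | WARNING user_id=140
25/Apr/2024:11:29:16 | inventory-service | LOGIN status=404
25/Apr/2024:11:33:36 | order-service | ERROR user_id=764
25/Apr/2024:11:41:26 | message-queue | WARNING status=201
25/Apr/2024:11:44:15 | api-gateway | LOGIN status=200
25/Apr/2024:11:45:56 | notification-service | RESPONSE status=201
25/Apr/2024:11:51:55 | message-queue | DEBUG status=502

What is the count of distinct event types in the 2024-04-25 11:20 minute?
5

To count unique event types:

1. Filter events in the minute starting at 2024-04-25 11:20
2. Extract event types from matching entries
3. Count unique types: 5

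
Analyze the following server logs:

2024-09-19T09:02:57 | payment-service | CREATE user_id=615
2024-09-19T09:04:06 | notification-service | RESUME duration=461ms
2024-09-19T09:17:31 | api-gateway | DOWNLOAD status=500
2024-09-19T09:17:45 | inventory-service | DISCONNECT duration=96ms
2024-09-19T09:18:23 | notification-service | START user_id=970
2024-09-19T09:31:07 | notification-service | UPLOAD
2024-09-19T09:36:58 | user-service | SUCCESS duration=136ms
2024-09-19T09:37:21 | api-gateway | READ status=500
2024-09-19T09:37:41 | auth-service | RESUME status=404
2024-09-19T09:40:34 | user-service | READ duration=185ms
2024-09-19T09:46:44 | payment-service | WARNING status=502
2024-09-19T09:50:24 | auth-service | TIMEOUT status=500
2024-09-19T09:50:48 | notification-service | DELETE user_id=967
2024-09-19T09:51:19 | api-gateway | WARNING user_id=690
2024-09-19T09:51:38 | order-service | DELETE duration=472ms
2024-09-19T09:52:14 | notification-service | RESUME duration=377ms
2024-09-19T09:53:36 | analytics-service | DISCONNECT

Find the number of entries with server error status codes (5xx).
4

To find matching entries:

1. Pattern to match: server error status codes (5xx)
2. Scan each log entry for the pattern
3. Count matches: 4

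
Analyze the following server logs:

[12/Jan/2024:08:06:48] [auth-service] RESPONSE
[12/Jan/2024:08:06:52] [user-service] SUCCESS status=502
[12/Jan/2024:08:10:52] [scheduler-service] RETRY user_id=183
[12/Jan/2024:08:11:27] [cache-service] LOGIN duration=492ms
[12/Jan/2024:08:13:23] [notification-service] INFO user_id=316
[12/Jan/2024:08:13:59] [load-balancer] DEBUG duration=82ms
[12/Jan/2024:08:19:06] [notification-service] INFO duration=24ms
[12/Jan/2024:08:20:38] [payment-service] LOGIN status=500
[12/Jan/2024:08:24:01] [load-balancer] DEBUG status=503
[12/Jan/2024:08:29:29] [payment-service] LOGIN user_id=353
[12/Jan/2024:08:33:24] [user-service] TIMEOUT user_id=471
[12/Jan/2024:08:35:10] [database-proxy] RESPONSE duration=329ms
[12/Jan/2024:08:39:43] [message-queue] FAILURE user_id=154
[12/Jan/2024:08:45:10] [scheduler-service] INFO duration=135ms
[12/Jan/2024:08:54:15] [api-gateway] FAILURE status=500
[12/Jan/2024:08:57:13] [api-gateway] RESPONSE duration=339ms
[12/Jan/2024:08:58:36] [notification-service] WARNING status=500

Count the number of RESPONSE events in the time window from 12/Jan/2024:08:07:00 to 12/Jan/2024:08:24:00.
0

To count events in the time window:

1. Window boundaries: 12/Jan/2024:08:07:00 to 12/Jan/2024:08:24:00
2. Filter for RESPONSE events within this window
3. Count matching events: 0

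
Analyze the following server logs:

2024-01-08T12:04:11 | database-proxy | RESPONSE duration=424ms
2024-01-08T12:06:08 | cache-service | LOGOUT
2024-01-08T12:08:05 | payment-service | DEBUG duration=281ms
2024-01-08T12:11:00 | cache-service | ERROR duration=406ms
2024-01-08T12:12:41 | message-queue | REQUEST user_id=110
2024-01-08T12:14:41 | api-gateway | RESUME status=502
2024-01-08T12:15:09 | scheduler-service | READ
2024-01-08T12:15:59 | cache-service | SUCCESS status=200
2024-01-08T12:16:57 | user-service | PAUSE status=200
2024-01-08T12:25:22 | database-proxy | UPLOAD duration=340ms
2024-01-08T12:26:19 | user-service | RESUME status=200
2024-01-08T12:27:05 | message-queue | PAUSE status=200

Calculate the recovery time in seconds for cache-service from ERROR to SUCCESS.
299

To calculate recovery time:

1. Find ERROR event for cache-service: 2024-01-08T12:11:00
2. Find next SUCCESS event for cache-service: 2024-01-08T12:15:59
3. Recovery time: 2024-01-08T12:15:59 - 2024-01-08T12:11:00 = 299 seconds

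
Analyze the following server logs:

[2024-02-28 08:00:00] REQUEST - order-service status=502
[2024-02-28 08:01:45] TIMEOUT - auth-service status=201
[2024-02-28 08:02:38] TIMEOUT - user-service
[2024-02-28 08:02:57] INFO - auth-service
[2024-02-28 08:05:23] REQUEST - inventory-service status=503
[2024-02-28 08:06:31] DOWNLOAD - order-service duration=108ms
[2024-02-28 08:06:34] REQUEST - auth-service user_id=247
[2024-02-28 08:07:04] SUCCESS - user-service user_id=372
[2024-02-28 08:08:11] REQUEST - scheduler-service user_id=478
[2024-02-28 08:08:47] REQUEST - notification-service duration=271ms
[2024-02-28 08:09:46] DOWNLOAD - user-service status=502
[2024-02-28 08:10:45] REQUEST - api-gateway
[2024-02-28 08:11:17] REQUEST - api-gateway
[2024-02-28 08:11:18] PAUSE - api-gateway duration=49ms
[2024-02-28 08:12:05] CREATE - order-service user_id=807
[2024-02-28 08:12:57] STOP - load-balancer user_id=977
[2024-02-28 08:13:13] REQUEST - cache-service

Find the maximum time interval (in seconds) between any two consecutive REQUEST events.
323

To find the longest gap:

1. Extract all REQUEST events in chronological order
2. Calculate time differences between consecutive events
3. Find the maximum difference
4. Longest gap: 323 seconds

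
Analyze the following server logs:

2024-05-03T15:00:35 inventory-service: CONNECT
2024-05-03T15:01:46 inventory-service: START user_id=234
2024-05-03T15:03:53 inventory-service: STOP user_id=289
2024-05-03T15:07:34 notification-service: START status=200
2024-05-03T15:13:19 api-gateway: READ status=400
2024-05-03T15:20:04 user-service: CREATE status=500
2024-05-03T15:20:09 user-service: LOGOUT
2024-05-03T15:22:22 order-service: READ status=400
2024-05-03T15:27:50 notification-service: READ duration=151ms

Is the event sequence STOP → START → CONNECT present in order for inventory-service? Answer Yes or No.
No

To verify sequence order:

1. Find all events in sequence STOP → START → CONNECT for inventory-service
2. Extract their timestamps
3. Check if timestamps are in ascending order
4. Result: No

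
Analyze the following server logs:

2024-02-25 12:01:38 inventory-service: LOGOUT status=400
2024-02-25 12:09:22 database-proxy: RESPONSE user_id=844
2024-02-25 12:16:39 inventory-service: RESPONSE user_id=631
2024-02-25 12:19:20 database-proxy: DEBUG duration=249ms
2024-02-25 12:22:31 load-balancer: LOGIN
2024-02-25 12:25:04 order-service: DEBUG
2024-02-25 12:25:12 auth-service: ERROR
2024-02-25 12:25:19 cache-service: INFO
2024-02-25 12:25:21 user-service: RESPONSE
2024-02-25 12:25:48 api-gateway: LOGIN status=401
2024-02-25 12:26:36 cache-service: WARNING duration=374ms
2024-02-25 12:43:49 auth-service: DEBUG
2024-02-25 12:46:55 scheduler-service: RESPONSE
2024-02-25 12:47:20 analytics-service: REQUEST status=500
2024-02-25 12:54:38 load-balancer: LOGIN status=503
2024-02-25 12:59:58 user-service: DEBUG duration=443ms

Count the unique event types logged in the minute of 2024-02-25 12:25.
5

To count unique event types:

1. Filter events in the minute starting at 2024-02-25 12:25
2. Extract event types from matching entries
3. Count unique types: 5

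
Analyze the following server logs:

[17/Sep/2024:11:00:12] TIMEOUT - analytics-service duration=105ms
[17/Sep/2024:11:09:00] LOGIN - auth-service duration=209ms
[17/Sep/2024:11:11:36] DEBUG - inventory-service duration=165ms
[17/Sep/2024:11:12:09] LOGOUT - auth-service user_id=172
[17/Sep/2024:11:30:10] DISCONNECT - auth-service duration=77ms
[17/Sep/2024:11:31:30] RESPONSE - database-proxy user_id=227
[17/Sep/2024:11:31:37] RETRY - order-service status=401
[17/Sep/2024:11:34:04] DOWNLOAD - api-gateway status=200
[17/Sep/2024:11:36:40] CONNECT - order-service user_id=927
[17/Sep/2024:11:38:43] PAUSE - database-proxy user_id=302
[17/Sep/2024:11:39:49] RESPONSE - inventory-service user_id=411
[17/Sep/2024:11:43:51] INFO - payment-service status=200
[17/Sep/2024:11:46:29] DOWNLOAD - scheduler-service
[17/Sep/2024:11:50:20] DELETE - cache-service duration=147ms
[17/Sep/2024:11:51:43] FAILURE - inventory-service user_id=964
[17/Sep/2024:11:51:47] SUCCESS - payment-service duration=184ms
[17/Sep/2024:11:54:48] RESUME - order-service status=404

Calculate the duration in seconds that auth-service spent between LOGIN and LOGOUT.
189

To calculate state duration:

1. Find LOGIN event for auth-service: 17/Sep/2024:11:09:00
2. Find LOGOUT event for auth-service: 17/Sep/2024:11:12:09
3. Calculate duration: 17/Sep/2024:11:12:09 - 17/Sep/2024:11:09:00 = 189 seconds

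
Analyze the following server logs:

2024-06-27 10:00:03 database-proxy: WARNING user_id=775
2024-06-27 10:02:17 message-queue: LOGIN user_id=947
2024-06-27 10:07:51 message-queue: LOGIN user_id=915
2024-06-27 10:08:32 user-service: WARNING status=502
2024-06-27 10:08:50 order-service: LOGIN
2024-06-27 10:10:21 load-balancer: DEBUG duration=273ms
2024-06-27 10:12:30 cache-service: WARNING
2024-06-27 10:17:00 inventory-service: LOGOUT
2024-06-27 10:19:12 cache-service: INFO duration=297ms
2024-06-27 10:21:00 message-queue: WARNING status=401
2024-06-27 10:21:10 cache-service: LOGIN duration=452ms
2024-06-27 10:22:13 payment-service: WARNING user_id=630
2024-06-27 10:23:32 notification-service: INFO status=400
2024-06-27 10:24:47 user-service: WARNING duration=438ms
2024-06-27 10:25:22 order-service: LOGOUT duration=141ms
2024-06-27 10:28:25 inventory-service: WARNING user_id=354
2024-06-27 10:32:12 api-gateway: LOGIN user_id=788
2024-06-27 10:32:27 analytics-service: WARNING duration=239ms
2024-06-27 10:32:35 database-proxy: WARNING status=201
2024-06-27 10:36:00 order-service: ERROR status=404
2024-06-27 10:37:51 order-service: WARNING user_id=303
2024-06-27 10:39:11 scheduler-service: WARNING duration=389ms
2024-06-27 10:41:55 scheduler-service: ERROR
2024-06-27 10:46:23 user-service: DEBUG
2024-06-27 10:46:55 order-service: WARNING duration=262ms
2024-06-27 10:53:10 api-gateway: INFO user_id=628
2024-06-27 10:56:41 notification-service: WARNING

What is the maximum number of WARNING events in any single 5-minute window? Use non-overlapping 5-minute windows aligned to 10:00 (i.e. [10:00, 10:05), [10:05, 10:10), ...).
3

To find the burst window:

1. Divide the log period into non-overlapping 5-minute windows starting at 10:00
2. Count WARNING events in each window
3. Find the window with maximum count
4. Maximum events in a window: 3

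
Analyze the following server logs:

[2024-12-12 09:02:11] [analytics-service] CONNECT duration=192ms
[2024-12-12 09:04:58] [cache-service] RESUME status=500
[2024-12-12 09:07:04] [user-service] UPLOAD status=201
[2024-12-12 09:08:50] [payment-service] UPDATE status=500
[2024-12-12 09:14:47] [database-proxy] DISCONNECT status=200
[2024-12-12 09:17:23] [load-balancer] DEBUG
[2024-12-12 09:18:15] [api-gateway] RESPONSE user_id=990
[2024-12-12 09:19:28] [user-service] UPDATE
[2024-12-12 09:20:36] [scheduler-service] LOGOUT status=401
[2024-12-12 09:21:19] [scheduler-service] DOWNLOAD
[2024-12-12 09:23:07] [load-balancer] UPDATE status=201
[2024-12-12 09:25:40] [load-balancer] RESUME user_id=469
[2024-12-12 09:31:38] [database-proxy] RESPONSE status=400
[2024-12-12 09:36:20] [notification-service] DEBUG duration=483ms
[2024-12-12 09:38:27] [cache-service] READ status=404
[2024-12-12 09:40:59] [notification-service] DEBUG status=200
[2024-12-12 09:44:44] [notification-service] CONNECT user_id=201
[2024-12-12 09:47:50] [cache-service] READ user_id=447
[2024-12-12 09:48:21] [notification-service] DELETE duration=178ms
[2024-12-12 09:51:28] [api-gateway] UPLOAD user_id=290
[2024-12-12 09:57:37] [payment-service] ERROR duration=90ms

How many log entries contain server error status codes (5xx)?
2

To find matching entries:

1. Pattern to match: server error status codes (5xx)
2. Scan each log entry for the pattern
3. Count matches: 2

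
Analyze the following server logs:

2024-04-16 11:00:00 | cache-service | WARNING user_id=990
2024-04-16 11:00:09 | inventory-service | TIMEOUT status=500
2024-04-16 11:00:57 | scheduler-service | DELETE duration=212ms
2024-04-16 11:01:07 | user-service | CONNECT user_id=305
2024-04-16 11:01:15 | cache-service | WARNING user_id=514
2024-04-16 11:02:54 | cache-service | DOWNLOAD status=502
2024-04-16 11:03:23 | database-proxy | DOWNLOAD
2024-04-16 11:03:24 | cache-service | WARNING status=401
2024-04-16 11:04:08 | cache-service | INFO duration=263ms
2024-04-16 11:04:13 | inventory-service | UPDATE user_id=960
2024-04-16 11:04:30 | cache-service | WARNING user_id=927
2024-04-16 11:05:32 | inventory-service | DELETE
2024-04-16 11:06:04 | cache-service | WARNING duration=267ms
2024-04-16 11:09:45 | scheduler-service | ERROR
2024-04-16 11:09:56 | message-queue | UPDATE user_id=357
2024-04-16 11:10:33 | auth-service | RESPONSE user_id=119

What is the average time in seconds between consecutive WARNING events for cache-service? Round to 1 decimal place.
91.0

To calculate average interval:

1. Find all WARNING events for cache-service in order
2. Calculate time gaps between consecutive events
3. Compute mean of gaps: 364 / 4 = 91.0 seconds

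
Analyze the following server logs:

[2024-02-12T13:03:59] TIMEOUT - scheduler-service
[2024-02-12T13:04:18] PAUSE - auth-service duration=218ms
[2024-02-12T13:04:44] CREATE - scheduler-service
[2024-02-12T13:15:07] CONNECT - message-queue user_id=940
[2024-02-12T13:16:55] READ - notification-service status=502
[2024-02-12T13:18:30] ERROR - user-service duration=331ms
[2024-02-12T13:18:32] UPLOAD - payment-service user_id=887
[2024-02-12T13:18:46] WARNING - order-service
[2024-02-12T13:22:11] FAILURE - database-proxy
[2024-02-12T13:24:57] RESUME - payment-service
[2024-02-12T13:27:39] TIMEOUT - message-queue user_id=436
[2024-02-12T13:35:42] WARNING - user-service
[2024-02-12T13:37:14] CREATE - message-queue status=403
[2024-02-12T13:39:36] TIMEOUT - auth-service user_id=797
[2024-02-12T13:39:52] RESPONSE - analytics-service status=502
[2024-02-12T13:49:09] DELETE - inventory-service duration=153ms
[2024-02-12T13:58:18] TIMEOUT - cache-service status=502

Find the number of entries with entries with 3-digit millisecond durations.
3

To find matching entries:

1. Pattern to match: entries with 3-digit millisecond durations
2. Scan each log entry for the pattern
3. Count matches: 3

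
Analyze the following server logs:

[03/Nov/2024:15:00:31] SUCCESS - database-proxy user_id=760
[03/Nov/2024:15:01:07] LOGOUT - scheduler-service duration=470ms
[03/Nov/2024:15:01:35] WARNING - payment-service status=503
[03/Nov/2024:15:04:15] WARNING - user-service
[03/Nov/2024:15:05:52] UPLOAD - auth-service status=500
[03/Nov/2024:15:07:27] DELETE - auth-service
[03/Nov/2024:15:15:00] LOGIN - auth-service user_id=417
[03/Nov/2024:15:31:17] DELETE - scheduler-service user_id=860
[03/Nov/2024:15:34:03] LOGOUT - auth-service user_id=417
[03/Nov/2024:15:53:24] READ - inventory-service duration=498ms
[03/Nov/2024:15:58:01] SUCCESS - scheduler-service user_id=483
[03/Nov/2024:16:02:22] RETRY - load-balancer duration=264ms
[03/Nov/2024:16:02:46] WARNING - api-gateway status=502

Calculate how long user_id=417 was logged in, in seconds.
1143

To calculate session duration:

1. Find LOGIN event for user_id=417: 03/Nov/2024:15:15:00
2. Find LOGOUT event for user_id=417: 03/Nov/2024:15:34:03
3. Session duration: 03/Nov/2024:15:34:03 - 03/Nov/2024:15:15:00 = 1143 seconds (19 minutes)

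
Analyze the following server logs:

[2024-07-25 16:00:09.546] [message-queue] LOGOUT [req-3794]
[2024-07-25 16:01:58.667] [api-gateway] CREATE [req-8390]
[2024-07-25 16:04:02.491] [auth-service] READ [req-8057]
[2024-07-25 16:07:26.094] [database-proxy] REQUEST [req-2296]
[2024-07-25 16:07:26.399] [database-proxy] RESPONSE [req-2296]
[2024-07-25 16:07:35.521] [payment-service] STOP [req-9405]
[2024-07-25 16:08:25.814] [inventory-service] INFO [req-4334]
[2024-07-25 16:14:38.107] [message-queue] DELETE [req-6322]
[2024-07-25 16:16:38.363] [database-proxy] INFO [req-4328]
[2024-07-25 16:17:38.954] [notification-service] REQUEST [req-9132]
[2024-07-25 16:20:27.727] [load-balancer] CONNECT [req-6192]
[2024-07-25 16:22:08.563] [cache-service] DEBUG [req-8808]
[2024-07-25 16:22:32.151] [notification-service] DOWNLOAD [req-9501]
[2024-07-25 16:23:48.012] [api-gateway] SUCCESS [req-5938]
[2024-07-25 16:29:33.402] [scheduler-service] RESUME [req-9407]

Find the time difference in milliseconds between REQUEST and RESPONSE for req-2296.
305

To calculate latency:

1. Find REQUEST with id req-2296: 2024-07-25 16:07:26.094
2. Find RESPONSE with id req-2296: 2024-07-25 16:07:26.399
3. Latency: 2024-07-25 16:07:26.399 - 2024-07-25 16:07:26.094 = 305ms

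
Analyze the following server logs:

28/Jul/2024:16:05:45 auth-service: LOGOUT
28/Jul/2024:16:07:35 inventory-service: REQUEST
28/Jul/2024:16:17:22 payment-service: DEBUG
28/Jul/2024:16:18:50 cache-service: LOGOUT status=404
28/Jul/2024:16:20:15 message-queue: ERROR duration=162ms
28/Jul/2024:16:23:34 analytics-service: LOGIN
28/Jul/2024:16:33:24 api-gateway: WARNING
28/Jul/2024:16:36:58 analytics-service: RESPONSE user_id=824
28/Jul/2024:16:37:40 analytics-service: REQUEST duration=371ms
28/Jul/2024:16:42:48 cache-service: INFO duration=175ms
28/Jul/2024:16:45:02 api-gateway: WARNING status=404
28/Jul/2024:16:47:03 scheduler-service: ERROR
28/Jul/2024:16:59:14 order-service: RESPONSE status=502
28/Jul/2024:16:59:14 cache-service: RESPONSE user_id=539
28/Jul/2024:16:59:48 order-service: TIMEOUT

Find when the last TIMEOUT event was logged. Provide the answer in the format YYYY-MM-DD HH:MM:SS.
2024-07-28 16:59:48

To find the last event:

1. Filter for all TIMEOUT events
2. Sort by timestamp
3. Select the last one
4. Timestamp: 2024-07-28 16:59:48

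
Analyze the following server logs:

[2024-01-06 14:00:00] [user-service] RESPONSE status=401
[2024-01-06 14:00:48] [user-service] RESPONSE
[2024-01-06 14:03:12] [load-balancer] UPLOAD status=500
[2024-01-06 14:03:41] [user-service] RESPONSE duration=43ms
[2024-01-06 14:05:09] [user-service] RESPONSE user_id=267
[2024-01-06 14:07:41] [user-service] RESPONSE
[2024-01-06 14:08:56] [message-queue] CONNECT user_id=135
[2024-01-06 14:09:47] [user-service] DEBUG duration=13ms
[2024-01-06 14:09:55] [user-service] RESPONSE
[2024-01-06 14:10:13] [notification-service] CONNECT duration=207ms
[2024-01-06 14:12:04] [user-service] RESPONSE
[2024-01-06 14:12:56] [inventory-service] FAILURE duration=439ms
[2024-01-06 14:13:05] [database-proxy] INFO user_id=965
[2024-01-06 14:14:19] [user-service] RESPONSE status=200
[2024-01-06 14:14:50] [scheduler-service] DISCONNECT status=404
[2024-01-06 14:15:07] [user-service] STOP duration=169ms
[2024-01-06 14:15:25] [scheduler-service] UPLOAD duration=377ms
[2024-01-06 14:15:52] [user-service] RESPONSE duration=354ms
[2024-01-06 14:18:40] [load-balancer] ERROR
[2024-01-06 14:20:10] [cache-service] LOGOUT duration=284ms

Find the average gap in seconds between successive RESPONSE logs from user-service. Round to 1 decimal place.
119.0

To calculate average interval:

1. Find all RESPONSE events for user-service in order
2. Calculate time gaps between consecutive events
3. Compute mean of gaps: 952 / 8 = 119.0 seconds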